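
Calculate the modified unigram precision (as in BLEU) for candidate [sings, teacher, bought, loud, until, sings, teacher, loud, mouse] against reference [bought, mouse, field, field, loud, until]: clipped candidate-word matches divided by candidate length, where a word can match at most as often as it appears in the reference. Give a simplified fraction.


Reference word counts: {'bought': 1, 'field': 2, 'loud': 1, 'mouse': 1, 'until': 1}
Checking each candidate word (with clipping):
  'sings' -> not in reference -> no match (matches: 0)
  'teacher' -> not in reference -> no match (matches: 0)
  'bought' -> in reference (ref count 1, used 1/1) -> match (matches: 1)
  'loud' -> in reference (ref count 1, used 1/1) -> match (matches: 2)
  'until' -> in reference (ref count 1, used 1/1) -> match (matches: 3)
  'sings' -> not in reference -> no match (matches: 3)
  'teacher' -> not in reference -> no match (matches: 3)
  'loud' -> ref count 1 already used up (1/1) -> clipped, no match (matches: 3)
  'mouse' -> in reference (ref count 1, used 1/1) -> match (matches: 4)
Clipped matches: 4, Candidate length: 9
Precision = 4/9

4/9


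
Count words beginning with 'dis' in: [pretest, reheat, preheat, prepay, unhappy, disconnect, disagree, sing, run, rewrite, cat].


Checking each word for prefix 'dis':
  'pretest' -> no (count: 0)
  'reheat' -> no (count: 0)
  'preheat' -> no (count: 0)
  'prepay' -> no (count: 0)
  'unhappy' -> no (count: 0)
  'disconnect' -> YES, starts with 'dis' (count: 1)
  'disagree' -> YES, starts with 'dis' (count: 2)
  'sing' -> no (count: 2)
  'run' -> no (count: 2)
  'rewrite' -> no (count: 2)
  'cat' -> no (count: 2)
Total with prefix 'dis': 2

2


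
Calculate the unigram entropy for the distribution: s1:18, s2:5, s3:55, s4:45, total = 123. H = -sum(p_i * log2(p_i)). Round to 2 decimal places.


Computing entropy H = -sum(p_i * log2(p_i)):
  s1: p = 18/123 = 0.1463, -p*log2(p) = 0.4057
  s2: p = 5/123 = 0.0407, -p*log2(p) = 0.1878
  s3: p = 55/123 = 0.4472, -p*log2(p) = 0.5192
  s4: p = 45/123 = 0.3659, -p*log2(p) = 0.5307
H = sum of terms = 1.6434
Rounded to 2 decimals: 1.64

1.64


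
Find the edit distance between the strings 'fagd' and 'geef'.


Building DP table for s1='fagd' (len 4) and s2='geef' (len 4):
       g  e  e  f
    0  1  2  3  4
  f 1  1  2  3  3
  a 2  2  2  3  4
  g 3  2  3  3  4
  d 4  3  3  4  4
Edit distance = dp[4][4] = 4

4


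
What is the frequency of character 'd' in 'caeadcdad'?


Scanning 'caeadcdad' for 'd':
  Position 4: 'd' -> MATCH (count: 1)
  Position 6: 'd' -> MATCH (count: 2)
  Position 8: 'd' -> MATCH (count: 3)
Total occurrences of 'd': 3

3


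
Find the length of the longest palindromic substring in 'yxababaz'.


Scanning 'yxababaz' for palindromic substrings.
Substring at positions 2-6: 'ababa'.
Check: reverse('ababa') = 'ababa' -> palindrome confirmed.
Neighbouring characters ('x' / 'z') break symmetry, so it cannot extend further.
No longer palindromic substring exists; longest length = 5

5


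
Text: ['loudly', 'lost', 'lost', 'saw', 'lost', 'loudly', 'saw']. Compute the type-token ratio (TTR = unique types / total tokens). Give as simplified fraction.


Tokens: 7
Unique types: ('lost', 'loudly', 'saw') = 3
TTR = 3/7
Already in lowest terms.

3/7


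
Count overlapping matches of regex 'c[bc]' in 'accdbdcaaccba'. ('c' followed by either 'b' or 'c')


Pattern: c[bc] means 'c' followed by either 'b' or 'c'.
Scanning 'accdbdcaaccba' position-by-position:
  Pos 0: window 'ac' -> no
  Pos 1: window 'cc' -> MATCH
  Pos 2: window 'cd' -> no
  Pos 3: window 'db' -> no
  Pos 4: window 'bd' -> no
  Pos 5: window 'dc' -> no
  Pos 6: window 'ca' -> no
  Pos 7: window 'aa' -> no
  Pos 8: window 'ac' -> no
  Pos 9: window 'cc' -> MATCH
  Pos 10: window 'cb' -> MATCH
  Pos 11: window 'ba' -> no
  Pos 12: window 'a' -> no
Total matches: 3

3


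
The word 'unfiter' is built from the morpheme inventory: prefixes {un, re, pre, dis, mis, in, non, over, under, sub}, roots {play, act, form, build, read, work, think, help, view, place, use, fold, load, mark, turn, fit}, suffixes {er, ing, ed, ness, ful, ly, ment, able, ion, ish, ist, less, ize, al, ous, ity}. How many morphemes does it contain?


Segmenting 'unfiter' against the inventory:
  'un' -> prefix (morpheme 1)
  'fit' -> root (morpheme 2)
  'er' -> suffix (morpheme 3)
Total morphemes: 3

3


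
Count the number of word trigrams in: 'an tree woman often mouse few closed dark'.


Word trigrams from [8] words:
  Trigram 1: (an tree woman)
  Trigram 2: (tree woman often)
  Trigram 3: (woman often mouse)
  Trigram 4: (often mouse few)
  Trigram 5: (mouse few closed)
  Trigram 6: (few closed dark)
Total word trigrams: 8 - 2 = 6

6


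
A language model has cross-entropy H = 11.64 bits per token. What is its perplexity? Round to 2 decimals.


Perplexity formula: PP = 2^H
H = 11.64
PP = 2^11.64
Decompose: 2^11.64 = 2^11 * 2^0.64
2^11 = 2048, 2^0.64 ~ 1.5583292
PP ~ 2048 * 1.5583292 = 3191.4582016
Rounded to 2 decimals: 3191.46

3191.46


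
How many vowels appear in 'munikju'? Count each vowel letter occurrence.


Scanning each character of 'munikju':
  Position 1: 'm' -> consonant (running count: 0)
  Position 2: 'u' -> vowel (running count: 1)
  Position 3: 'n' -> consonant (running count: 1)
  Position 4: 'i' -> vowel (running count: 2)
  Position 5: 'k' -> consonant (running count: 2)
  Position 6: 'j' -> consonant (running count: 2)
  Position 7: 'u' -> vowel (running count: 3)
Total vowels: 3

3


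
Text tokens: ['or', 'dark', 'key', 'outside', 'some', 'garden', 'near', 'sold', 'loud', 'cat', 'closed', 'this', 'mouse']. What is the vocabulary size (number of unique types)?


Listing all tokens and tracking unique types:
  Token 1: 'or' -> NEW (unique so far: 1)
  Token 2: 'dark' -> NEW (unique so far: 2)
  Token 3: 'key' -> NEW (unique so far: 3)
  Token 4: 'outside' -> NEW (unique so far: 4)
  Token 5: 'some' -> NEW (unique so far: 5)
  Token 6: 'garden' -> NEW (unique so far: 6)
  Token 7: 'near' -> NEW (unique so far: 7)
  Token 8: 'sold' -> NEW (unique so far: 8)
  Token 9: 'loud' -> NEW (unique so far: 9)
  Token 10: 'cat' -> NEW (unique so far: 10)
  Token 11: 'closed' -> NEW (unique so far: 11)
  Token 12: 'this' -> NEW (unique so far: 12)
  Token 13: 'mouse' -> NEW (unique so far: 13)
Unique types: ('cat', 'closed', 'dark', 'garden', 'key', 'loud', 'mouse', 'near', 'or', 'outside', 'sold', 'some', 'this')
Vocabulary size: 13

13


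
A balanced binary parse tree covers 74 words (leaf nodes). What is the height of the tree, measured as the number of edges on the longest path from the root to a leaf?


In a balanced binary tree with n leaves the deepest leaf is ceil(log2(n)) edges below the root.
log2(74) = 6.2095
ceil(6.2095) = 7
height (edges) = 7

7


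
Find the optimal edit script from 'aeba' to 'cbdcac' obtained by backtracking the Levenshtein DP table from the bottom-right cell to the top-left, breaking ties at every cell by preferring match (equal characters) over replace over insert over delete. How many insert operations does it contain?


Edit distance = 5. Backtracking from cell (4, 6) with preference match > replace > insert > delete,
then listing the resulting alignment 'aeba' -> 'cbdcac' left to right:
  Step 1: insert 'c' [insertion #1]
  Step 2: replace a->b
  Step 3: replace e->d
  Step 4: replace b->c
  Step 5: keep 'a'
  Step 6: insert 'c' [insertion #2]
Total insertions: 2

2


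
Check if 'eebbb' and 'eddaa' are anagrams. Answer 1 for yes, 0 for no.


Sort characters of 'eebbb': 'bbbee'
Sort characters of 'eddaa': 'aadde'
Sorted forms differ -> they are NOT anagrams
Result: 0

0


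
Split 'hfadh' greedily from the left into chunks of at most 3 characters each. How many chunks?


'hfadh' has 5 characters.
Chunking with max size 3:
  Chunk 1: 'hfa' (positions 0-2)
  Chunk 2: 'dh' (positions 3-4)
Total chunks: ceil(5 / 3) = 2

2


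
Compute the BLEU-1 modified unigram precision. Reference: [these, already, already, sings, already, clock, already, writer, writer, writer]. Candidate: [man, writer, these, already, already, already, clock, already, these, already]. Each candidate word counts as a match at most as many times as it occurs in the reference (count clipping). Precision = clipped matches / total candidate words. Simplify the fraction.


Reference word counts: {'already': 4, 'clock': 1, 'sings': 1, 'these': 1, 'writer': 3}
Checking each candidate word (with clipping):
  'man' -> not in reference -> no match (matches: 0)
  'writer' -> in reference (ref count 3, used 1/3) -> match (matches: 1)
  'these' -> in reference (ref count 1, used 1/1) -> match (matches: 2)
  'already' -> in reference (ref count 4, used 1/4) -> match (matches: 3)
  'already' -> in reference (ref count 4, used 2/4) -> match (matches: 4)
  'already' -> in reference (ref count 4, used 3/4) -> match (matches: 5)
  'clock' -> in reference (ref count 1, used 1/1) -> match (matches: 6)
  'already' -> in reference (ref count 4, used 4/4) -> match (matches: 7)
  'these' -> ref count 1 already used up (1/1) -> clipped, no match (matches: 7)
  'already' -> ref count 4 already used up (4/4) -> clipped, no match (matches: 7)
Clipped matches: 7, Candidate length: 10
Precision = 7/10

7/10


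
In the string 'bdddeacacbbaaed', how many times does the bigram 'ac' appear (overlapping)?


Scanning 'bdddeacacbbaaed' for bigram 'ac':
  Position 0: 'bd' -> no
  Position 1: 'dd' -> no
  Position 2: 'dd' -> no
  Position 3: 'de' -> no
  Position 4: 'ea' -> no
  Position 5: 'ac' -> MATCH
  Position 6: 'ca' -> no
  Position 7: 'ac' -> MATCH
  Position 8: 'cb' -> no
  Position 9: 'bb' -> no
  Position 10: 'ba' -> no
  Position 11: 'aa' -> no
  Position 12: 'ae' -> no
  Position 13: 'ed' -> no
Total matches: 2

2


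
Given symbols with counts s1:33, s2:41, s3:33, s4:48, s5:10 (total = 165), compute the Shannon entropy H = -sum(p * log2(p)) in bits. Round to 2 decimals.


Computing entropy H = -sum(p_i * log2(p_i)):
  s1: p = 33/165 = 0.2000, -p*log2(p) = 0.4644
  s2: p = 41/165 = 0.2485, -p*log2(p) = 0.4991
  s3: p = 33/165 = 0.2000, -p*log2(p) = 0.4644
  s4: p = 48/165 = 0.2909, -p*log2(p) = 0.5182
  s5: p = 10/165 = 0.0606, -p*log2(p) = 0.2451
H = sum of terms = 2.1912
Rounded to 2 decimals: 2.19

2.19


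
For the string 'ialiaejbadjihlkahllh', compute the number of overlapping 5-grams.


String 'ialiaejbadjihlkahllh' has length L = 20.
Number of overlapping n-grams = L - n + 1
Substituting: 20 - 5 + 1 = 16

16


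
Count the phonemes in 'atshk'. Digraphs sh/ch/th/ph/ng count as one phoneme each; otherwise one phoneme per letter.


Parsing 'atshk' greedily, digraphs first:
  'a' -> vowel phoneme (phonemes so far: 1)
  't' -> consonant phoneme (phonemes so far: 2)
  'sh' -> digraph (1 consonant phoneme) (phonemes so far: 3)
  'k' -> consonant phoneme (phonemes so far: 4)
Total phonemes: 4

4


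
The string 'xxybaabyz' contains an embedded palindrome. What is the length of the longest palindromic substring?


Scanning 'xxybaabyz' for palindromic substrings.
Substring at positions 2-7: 'ybaaby'.
Check: reverse('ybaaby') = 'ybaaby' -> palindrome confirmed.
Neighbouring characters ('x' / 'z') break symmetry, so it cannot extend further.
No longer palindromic substring exists; longest length = 6

6


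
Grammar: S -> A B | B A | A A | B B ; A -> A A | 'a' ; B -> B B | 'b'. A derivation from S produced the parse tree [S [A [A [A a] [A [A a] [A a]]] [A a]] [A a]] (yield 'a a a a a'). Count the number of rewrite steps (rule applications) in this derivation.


Every bracketed nonterminal node [X ...] in the tree is produced by exactly one rule application.
Reading the tree off as a leftmost derivation:
  Step 1: S  =>  A A   (applied S -> A A)
  Step 2: A A  =>  A A A   (applied A -> A A)
  Step 3: A A A  =>  A A A A   (applied A -> A A)
  Step 4: A A A A  =>  a A A A   (applied A -> a)
  Step 5: a A A A  =>  a A A A A   (applied A -> A A)
  Step 6: a A A A A  =>  a a A A A   (applied A -> a)
  Step 7: a a A A A  =>  a a a A A   (applied A -> a)
  Step 8: a a a A A  =>  a a a a A   (applied A -> a)
  Step 9: a a a a A  =>  a a a a a   (applied A -> a)
Final yield: a a a a a
Total rewrite steps: 9

9


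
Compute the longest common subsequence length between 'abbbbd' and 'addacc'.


DP table for LCS of 'abbbbd' and 'addacc':
       a  d  d  a  c  c
    0  0  0  0  0  0  0
  a 0  1  1  1  1  1  1
  b 0  1  1  1  1  1  1
  b 0  1  1  1  1  1  1
  b 0  1  1  1  1  1  1
  b 0  1  1  1  1  1  1
  d 0  1  2  2  2  2  2
LCS: 'ad'
LCS length = 2

2


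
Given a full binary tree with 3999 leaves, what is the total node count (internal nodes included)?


Leaf nodes (terminals): 3999
Internal nodes = n - 1 = 3999 - 1 = 3998
Total = leaves + internal = 3999 + 3998 = 7997

7997


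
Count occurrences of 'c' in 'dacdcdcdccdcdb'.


Scanning 'dacdcdcdccdcdb' for 'c':
  Position 2: 'c' -> MATCH (count: 1)
  Position 4: 'c' -> MATCH (count: 2)
  Position 6: 'c' -> MATCH (count: 3)
  Position 8: 'c' -> MATCH (count: 4)
  Position 9: 'c' -> MATCH (count: 5)
  Position 11: 'c' -> MATCH (count: 6)
Total occurrences of 'c': 6

6


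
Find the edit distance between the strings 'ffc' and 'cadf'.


Building DP table for s1='ffc' (len 3) and s2='cadf' (len 4):
       c  a  d  f
    0  1  2  3  4
  f 1  1  2  3  3
  f 2  2  2  3  3
  c 3  2  3  3  4
Edit distance = dp[3][4] = 4

4


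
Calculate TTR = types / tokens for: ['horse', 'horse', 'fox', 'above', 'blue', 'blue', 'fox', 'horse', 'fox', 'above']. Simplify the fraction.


Tokens: 10
Unique types: ('above', 'blue', 'fox', 'horse') = 4
TTR = 4/10
Simplify: divide both by 2 -> 2/5
TTR = 2/5

2/5


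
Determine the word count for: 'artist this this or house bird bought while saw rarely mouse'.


Counting words by splitting on spaces:
  Word 1: 'artist'
  Word 2: 'this'
  Word 3: 'this'
  Word 4: 'or'
  Word 5: 'house'
  Word 6: 'bird'
  Word 7: 'bought'
  Word 8: 'while'
  Word 9: 'saw'
  Word 10: 'rarely'
  Word 11: 'mouse'
Total words: 11

11


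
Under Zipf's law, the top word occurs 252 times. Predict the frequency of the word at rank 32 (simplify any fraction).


Zipf's law: freq(rank) = f1 / rank
f1 = 252, rank = 32
freq = 252 / 32
GCD(252, 32) = 4
Simplified: 63/8

63/8


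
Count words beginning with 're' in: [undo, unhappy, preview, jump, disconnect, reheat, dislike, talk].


Checking each word for prefix 're':
  'undo' -> no (count: 0)
  'unhappy' -> no (count: 0)
  'preview' -> no (count: 0)
  'jump' -> no (count: 0)
  'disconnect' -> no (count: 0)
  'reheat' -> YES, starts with 're' (count: 1)
  'dislike' -> no (count: 1)
  'talk' -> no (count: 1)
Total with prefix 're': 1

1


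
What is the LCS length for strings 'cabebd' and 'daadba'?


DP table for LCS of 'cabebd' and 'daadba':
       d  a  a  d  b  a
    0  0  0  0  0  0  0
  c 0  0  0  0  0  0  0
  a 0  0  1  1  1  1  1
  b 0  0  1  1  1  2  2
  e 0  0  1  1  1  2  2
  b 0  0  1  1  1  2  2
  d 0  1  1  1  2  2  2
LCS: 'ab'
LCS length = 2

2


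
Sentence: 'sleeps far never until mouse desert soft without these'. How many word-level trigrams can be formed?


Word trigrams from [9] words:
  Trigram 1: (sleeps far never)
  Trigram 2: (far never until)
  Trigram 3: (never until mouse)
  Trigram 4: (until mouse desert)
  Trigram 5: (mouse desert soft)
  Trigram 6: (desert soft without)
  Trigram 7: (soft without these)
Total word trigrams: 9 - 2 = 7

7


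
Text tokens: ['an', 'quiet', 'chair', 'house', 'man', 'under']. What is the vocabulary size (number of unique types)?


Listing all tokens and tracking unique types:
  Token 1: 'an' -> NEW (unique so far: 1)
  Token 2: 'quiet' -> NEW (unique so far: 2)
  Token 3: 'chair' -> NEW (unique so far: 3)
  Token 4: 'house' -> NEW (unique so far: 4)
  Token 5: 'man' -> NEW (unique so far: 5)
  Token 6: 'under' -> NEW (unique so far: 6)
Unique types: ('an', 'chair', 'house', 'man', 'quiet', 'under')
Vocabulary size: 6

6


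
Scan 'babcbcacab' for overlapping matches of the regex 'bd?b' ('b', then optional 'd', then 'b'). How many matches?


Pattern: bd?b means 'b', then optional 'd', then 'b'.
Scanning 'babcbcacab' position-by-position:
  Pos 0: window 'bab' -> no
  Pos 1: window 'abc' -> no
  Pos 2: window 'bcb' -> no
  Pos 3: window 'cbc' -> no
  Pos 4: window 'bca' -> no
  Pos 5: window 'cac' -> no
  Pos 6: window 'aca' -> no
  Pos 7: window 'cab' -> no
  Pos 8: window 'ab' -> no
  Pos 9: window 'b' -> no
Total matches: 0

0


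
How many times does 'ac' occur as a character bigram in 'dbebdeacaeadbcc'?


Scanning 'dbebdeacaeadbcc' for bigram 'ac':
  Position 0: 'db' -> no
  Position 1: 'be' -> no
  Position 2: 'eb' -> no
  Position 3: 'bd' -> no
  Position 4: 'de' -> no
  Position 5: 'ea' -> no
  Position 6: 'ac' -> MATCH
  Position 7: 'ca' -> no
  Position 8: 'ae' -> no
  Position 9: 'ea' -> no
  Position 10: 'ad' -> no
  Position 11: 'db' -> no
  Position 12: 'bc' -> no
  Position 13: 'cc' -> no
Total matches: 1

1


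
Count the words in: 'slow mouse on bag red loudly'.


Counting words by splitting on spaces:
  Word 1: 'slow'
  Word 2: 'mouse'
  Word 3: 'on'
  Word 4: 'bag'
  Word 5: 'red'
  Word 6: 'loudly'
Total words: 6

6


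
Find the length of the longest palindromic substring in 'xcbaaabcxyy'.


Scanning 'xcbaaabcxyy' for palindromic substrings.
Substring at positions 0-8: 'xcbaaabcx'.
Check: reverse('xcbaaabcx') = 'xcbaaabcx' -> palindrome confirmed.
Neighbouring characters ('-' / 'y') break symmetry, so it cannot extend further.
No longer palindromic substring exists; longest length = 9

9


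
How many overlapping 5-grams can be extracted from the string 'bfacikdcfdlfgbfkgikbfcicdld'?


String 'bfacikdcfdlfgbfkgikbfcicdld' has length L = 27.
Number of overlapping n-grams = L - n + 1
Substituting: 27 - 5 + 1 = 23

23


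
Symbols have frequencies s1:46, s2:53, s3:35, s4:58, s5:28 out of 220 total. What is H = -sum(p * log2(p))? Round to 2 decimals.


Computing entropy H = -sum(p_i * log2(p_i)):
  s1: p = 46/220 = 0.2091, -p*log2(p) = 0.4721
  s2: p = 53/220 = 0.2409, -p*log2(p) = 0.4947
  s3: p = 35/220 = 0.1591, -p*log2(p) = 0.4219
  s4: p = 58/220 = 0.2636, -p*log2(p) = 0.5071
  s5: p = 28/220 = 0.1273, -p*log2(p) = 0.3785
H = sum of terms = 2.2743
Rounded to 2 decimals: 2.27

2.27


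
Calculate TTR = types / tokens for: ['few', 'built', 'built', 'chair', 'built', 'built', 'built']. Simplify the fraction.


Tokens: 7
Unique types: ('built', 'chair', 'few') = 3
TTR = 3/7
Already in lowest terms.

3/7


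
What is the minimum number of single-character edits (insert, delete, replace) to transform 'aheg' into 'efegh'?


Building DP table for s1='aheg' (len 4) and s2='efegh' (len 5):
       e  f  e  g  h
    0  1  2  3  4  5
  a 1  1  2  3  4  5
  h 2  2  2  3  4  4
  e 3  2  3  2  3  4
  g 4  3  3  3  2  3
Edit distance = dp[4][5] = 3

3


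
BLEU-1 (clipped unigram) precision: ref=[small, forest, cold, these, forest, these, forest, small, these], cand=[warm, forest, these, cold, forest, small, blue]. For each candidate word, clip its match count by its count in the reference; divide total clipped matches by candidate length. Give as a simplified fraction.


Reference word counts: {'cold': 1, 'forest': 3, 'small': 2, 'these': 3}
Checking each candidate word (with clipping):
  'warm' -> not in reference -> no match (matches: 0)
  'forest' -> in reference (ref count 3, used 1/3) -> match (matches: 1)
  'these' -> in reference (ref count 3, used 1/3) -> match (matches: 2)
  'cold' -> in reference (ref count 1, used 1/1) -> match (matches: 3)
  'forest' -> in reference (ref count 3, used 2/3) -> match (matches: 4)
  'small' -> in reference (ref count 2, used 1/2) -> match (matches: 5)
  'blue' -> not in reference -> no match (matches: 5)
Clipped matches: 5, Candidate length: 7
Precision = 5/7

5/7


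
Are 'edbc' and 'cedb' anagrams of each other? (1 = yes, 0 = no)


Sort characters of 'edbc': 'bcde'
Sort characters of 'cedb': 'bcde'
Sorted forms match -> they ARE anagrams
Result: 1

1


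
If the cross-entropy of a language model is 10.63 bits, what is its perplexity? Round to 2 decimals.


Perplexity formula: PP = 2^H
H = 10.63
PP = 2^10.63
Decompose: 2^10.63 = 2^10 * 2^0.63
2^10 = 1024, 2^0.63 ~ 1.5475650
PP ~ 1024 * 1.5475650 = 1584.7065600
Rounded to 2 decimals: 1584.71

1584.71


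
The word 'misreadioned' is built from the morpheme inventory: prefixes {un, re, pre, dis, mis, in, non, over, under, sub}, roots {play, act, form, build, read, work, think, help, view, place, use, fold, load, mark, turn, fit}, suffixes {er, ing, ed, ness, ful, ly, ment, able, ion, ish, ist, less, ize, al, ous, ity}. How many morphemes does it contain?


Segmenting 'misreadioned' against the inventory:
  'mis' -> prefix (morpheme 1)
  'read' -> root (morpheme 2)
  'ion' -> suffix (morpheme 3)
  'ed' -> suffix (morpheme 4)
Total morphemes: 4

4


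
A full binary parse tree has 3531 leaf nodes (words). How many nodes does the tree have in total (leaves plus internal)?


Leaf nodes (terminals): 3531
Internal nodes = n - 1 = 3531 - 1 = 3530
Total = leaves + internal = 3531 + 3530 = 7061

7061


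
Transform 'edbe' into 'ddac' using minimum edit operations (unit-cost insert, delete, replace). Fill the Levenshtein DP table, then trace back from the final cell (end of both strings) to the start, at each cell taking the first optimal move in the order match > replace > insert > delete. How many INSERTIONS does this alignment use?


Edit distance = 3. Backtracking from cell (4, 4) with preference match > replace > insert > delete,
then listing the resulting alignment 'edbe' -> 'ddac' left to right:
  Step 1: replace e->d
  Step 2: keep 'd'
  Step 3: replace b->a
  Step 4: replace e->c
Total insertions: 0

0


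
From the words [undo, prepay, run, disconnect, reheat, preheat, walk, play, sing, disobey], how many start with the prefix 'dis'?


Checking each word for prefix 'dis':
  'undo' -> no (count: 0)
  'prepay' -> no (count: 0)
  'run' -> no (count: 0)
  'disconnect' -> YES, starts with 'dis' (count: 1)
  'reheat' -> no (count: 1)
  'preheat' -> no (count: 1)
  'walk' -> no (count: 1)
  'play' -> no (count: 1)
  'sing' -> no (count: 1)
  'disobey' -> YES, starts with 'dis' (count: 2)
Total with prefix 'dis': 2

2


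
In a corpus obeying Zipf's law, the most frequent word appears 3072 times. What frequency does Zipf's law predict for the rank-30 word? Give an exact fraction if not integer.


Zipf's law: freq(rank) = f1 / rank
f1 = 3072, rank = 30
freq = 3072 / 30
GCD(3072, 30) = 6
Simplified: 512/5

512/5


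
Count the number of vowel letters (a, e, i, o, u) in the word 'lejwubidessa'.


Scanning each character of 'lejwubidessa':
  Position 1: 'l' -> consonant (running count: 0)
  Position 2: 'e' -> vowel (running count: 1)
  Position 3: 'j' -> consonant (running count: 1)
  Position 4: 'w' -> consonant (running count: 1)
  Position 5: 'u' -> vowel (running count: 2)
  Position 6: 'b' -> consonant (running count: 2)
  Position 7: 'i' -> vowel (running count: 3)
  Position 8: 'd' -> consonant (running count: 3)
  Position 9: 'e' -> vowel (running count: 4)
  Position 10: 's' -> consonant (running count: 4)
  Position 11: 's' -> consonant (running count: 4)
  Position 12: 'a' -> vowel (running count: 5)
Total vowels: 5

5


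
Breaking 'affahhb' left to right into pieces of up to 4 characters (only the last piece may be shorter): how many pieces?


'affahhb' has 7 characters.
Chunking with max size 4:
  Chunk 1: 'affa' (positions 0-3)
  Chunk 2: 'hhb' (positions 4-6)
Total chunks: ceil(7 / 4) = 2

2


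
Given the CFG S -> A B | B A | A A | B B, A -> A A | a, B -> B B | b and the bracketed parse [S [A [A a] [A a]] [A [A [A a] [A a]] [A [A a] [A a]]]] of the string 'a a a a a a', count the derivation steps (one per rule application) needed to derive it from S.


Every bracketed nonterminal node [X ...] in the tree is produced by exactly one rule application.
Reading the tree off as a leftmost derivation:
  Step 1: S  =>  A A   (applied S -> A A)
  Step 2: A A  =>  A A A   (applied A -> A A)
  Step 3: A A A  =>  a A A   (applied A -> a)
  Step 4: a A A  =>  a a A   (applied A -> a)
  Step 5: a a A  =>  a a A A   (applied A -> A A)
  Step 6: a a A A  =>  a a A A A   (applied A -> A A)
  Step 7: a a A A A  =>  a a a A A   (applied A -> a)
  Step 8: a a a A A  =>  a a a a A   (applied A -> a)
  Step 9: a a a a A  =>  a a a a A A   (applied A -> A A)
  Step 10: a a a a A A  =>  a a a a a A   (applied A -> a)
  Step 11: a a a a a A  =>  a a a a a a   (applied A -> a)
Final yield: a a a a a a
Total rewrite steps: 11

11


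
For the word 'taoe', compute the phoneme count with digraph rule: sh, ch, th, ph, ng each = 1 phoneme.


Parsing 'taoe' greedily, digraphs first:
  't' -> consonant phoneme (phonemes so far: 1)
  'a' -> vowel phoneme (phonemes so far: 2)
  'o' -> vowel phoneme (phonemes so far: 3)
  'e' -> vowel phoneme (phonemes so far: 4)
Total phonemes: 4

4


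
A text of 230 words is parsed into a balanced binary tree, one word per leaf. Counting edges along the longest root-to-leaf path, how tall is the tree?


In a balanced binary tree with n leaves the deepest leaf is ceil(log2(n)) edges below the root.
log2(230) = 7.8455
ceil(7.8455) = 8
height (edges) = 8

8


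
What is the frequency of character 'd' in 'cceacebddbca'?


Scanning 'cceacebddbca' for 'd':
  Position 7: 'd' -> MATCH (count: 1)
  Position 8: 'd' -> MATCH (count: 2)
Total occurrences of 'd': 2

2


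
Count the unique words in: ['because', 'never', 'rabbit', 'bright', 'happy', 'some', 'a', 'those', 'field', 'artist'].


Listing all tokens and tracking unique types:
  Token 1: 'because' -> NEW (unique so far: 1)
  Token 2: 'never' -> NEW (unique so far: 2)
  Token 3: 'rabbit' -> NEW (unique so far: 3)
  Token 4: 'bright' -> NEW (unique so far: 4)
  Token 5: 'happy' -> NEW (unique so far: 5)
  Token 6: 'some' -> NEW (unique so far: 6)
  Token 7: 'a' -> NEW (unique so far: 7)
  Token 8: 'those' -> NEW (unique so far: 8)
  Token 9: 'field' -> NEW (unique so far: 9)
  Token 10: 'artist' -> NEW (unique so far: 10)
Unique types: ('a', 'artist', 'because', 'bright', 'field', 'happy', 'never', 'rabbit', 'some', 'those')
Vocabulary size: 10

10


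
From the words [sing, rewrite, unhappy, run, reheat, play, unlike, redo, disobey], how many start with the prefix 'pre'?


Checking each word for prefix 'pre':
  'sing' -> no (count: 0)
  'rewrite' -> no (count: 0)
  'unhappy' -> no (count: 0)
  'run' -> no (count: 0)
  'reheat' -> no (count: 0)
  'play' -> no (count: 0)
  'unlike' -> no (count: 0)
  'redo' -> no (count: 0)
  'disobey' -> no (count: 0)
Total with prefix 'pre': 0

0


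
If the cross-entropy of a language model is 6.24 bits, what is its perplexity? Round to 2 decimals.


Perplexity formula: PP = 2^H
H = 6.24
PP = 2^6.24
Decompose: 2^6.24 = 2^6 * 2^0.24
2^6 = 64, 2^0.24 ~ 1.1809927
PP ~ 64 * 1.1809927 = 75.5835328
Rounded to 2 decimals: 75.58

75.58


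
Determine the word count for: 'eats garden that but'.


Counting words by splitting on spaces:
  Word 1: 'eats'
  Word 2: 'garden'
  Word 3: 'that'
  Word 4: 'but'
Total words: 4

4


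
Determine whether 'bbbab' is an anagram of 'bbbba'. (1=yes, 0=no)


Sort characters of 'bbbab': 'abbbb'
Sort characters of 'bbbba': 'abbbb'
Sorted forms match -> they ARE anagrams
Result: 1

1


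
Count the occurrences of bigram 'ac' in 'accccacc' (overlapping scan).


Scanning 'accccacc' for bigram 'ac':
  Position 0: 'ac' -> MATCH
  Position 1: 'cc' -> no
  Position 2: 'cc' -> no
  Position 3: 'cc' -> no
  Position 4: 'ca' -> no
  Position 5: 'ac' -> MATCH
  Position 6: 'cc' -> no
Total matches: 2

2


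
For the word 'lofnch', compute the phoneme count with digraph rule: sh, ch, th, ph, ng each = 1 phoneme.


Parsing 'lofnch' greedily, digraphs first:
  'l' -> consonant phoneme (phonemes so far: 1)
  'o' -> vowel phoneme (phonemes so far: 2)
  'f' -> consonant phoneme (phonemes so far: 3)
  'n' -> consonant phoneme (phonemes so far: 4)
  'ch' -> digraph (1 consonant phoneme) (phonemes so far: 5)
Total phonemes: 5

5


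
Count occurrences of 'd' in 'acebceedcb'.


Scanning 'acebceedcb' for 'd':
  Position 7: 'd' -> MATCH (count: 1)
Total occurrences of 'd': 1

1


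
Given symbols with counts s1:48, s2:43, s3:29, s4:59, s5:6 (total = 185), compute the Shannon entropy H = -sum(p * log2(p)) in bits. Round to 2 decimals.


Computing entropy H = -sum(p_i * log2(p_i)):
  s1: p = 48/185 = 0.2595, -p*log2(p) = 0.5050
  s2: p = 43/185 = 0.2324, -p*log2(p) = 0.4893
  s3: p = 29/185 = 0.1568, -p*log2(p) = 0.4191
  s4: p = 59/185 = 0.3189, -p*log2(p) = 0.5258
  s5: p = 6/185 = 0.0324, -p*log2(p) = 0.1604
H = sum of terms = 2.0996
Rounded to 2 decimals: 2.10

2.10


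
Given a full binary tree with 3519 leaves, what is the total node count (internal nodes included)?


Leaf nodes (terminals): 3519
Internal nodes = n - 1 = 3519 - 1 = 3518
Total = leaves + internal = 3519 + 3518 = 7037

7037


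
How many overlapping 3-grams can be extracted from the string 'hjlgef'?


String 'hjlgef' has length L = 6.
Number of overlapping n-grams = L - n + 1
Substituting: 6 - 3 + 1 = 4

4


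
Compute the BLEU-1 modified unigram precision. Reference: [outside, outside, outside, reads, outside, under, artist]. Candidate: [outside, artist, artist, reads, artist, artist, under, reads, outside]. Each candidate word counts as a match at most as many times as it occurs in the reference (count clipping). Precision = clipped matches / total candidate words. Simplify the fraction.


Reference word counts: {'artist': 1, 'outside': 4, 'reads': 1, 'under': 1}
Checking each candidate word (with clipping):
  'outside' -> in reference (ref count 4, used 1/4) -> match (matches: 1)
  'artist' -> in reference (ref count 1, used 1/1) -> match (matches: 2)
  'artist' -> ref count 1 already used up (1/1) -> clipped, no match (matches: 2)
  'reads' -> in reference (ref count 1, used 1/1) -> match (matches: 3)
  'artist' -> ref count 1 already used up (1/1) -> clipped, no match (matches: 3)
  'artist' -> ref count 1 already used up (1/1) -> clipped, no match (matches: 3)
  'under' -> in reference (ref count 1, used 1/1) -> match (matches: 4)
  'reads' -> ref count 1 already used up (1/1) -> clipped, no match (matches: 4)
  'outside' -> in reference (ref count 4, used 2/4) -> match (matches: 5)
Clipped matches: 5, Candidate length: 9
Precision = 5/9

5/9


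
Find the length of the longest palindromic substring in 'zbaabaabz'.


Scanning 'zbaabaabz' for palindromic substrings.
Substring at positions 0-8: 'zbaabaabz'.
Check: reverse('zbaabaabz') = 'zbaabaabz' -> palindrome confirmed.
No longer palindromic substring exists; longest length = 9

9


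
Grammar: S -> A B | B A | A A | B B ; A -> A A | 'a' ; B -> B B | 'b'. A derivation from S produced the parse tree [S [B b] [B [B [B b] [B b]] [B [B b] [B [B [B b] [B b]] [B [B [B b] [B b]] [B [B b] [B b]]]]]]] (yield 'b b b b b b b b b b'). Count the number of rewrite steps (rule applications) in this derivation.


Every bracketed nonterminal node [X ...] in the tree is produced by exactly one rule application.
Reading the tree off as a leftmost derivation:
  Step 1: S  =>  B B   (applied S -> B B)
  Step 2: B B  =>  b B   (applied B -> b)
  Step 3: b B  =>  b B B   (applied B -> B B)
  Step 4: b B B  =>  b B B B   (applied B -> B B)
  Step 5: b B B B  =>  b b B B   (applied B -> b)
  Step 6: b b B B  =>  b b b B   (applied B -> b)
  Step 7: b b b B  =>  b b b B B   (applied B -> B B)
  Step 8: b b b B B  =>  b b b b B   (applied B -> b)
  Step 9: b b b b B  =>  b b b b B B   (applied B -> B B)
  Step 10: b b b b B B  =>  b b b b B B B   (applied B -> B B)
  Step 11: b b b b B B B  =>  b b b b b B B   (applied B -> b)
  Step 12: b b b b b B B  =>  b b b b b b B   (applied B -> b)
  Step 13: b b b b b b B  =>  b b b b b b B B   (applied B -> B B)
  Step 14: b b b b b b B B  =>  b b b b b b B B B   (applied B -> B B)
  Step 15: b b b b b b B B B  =>  b b b b b b b B B   (applied B -> b)
  Step 16: b b b b b b b B B  =>  b b b b b b b b B   (applied B -> b)
  Step 17: b b b b b b b b B  =>  b b b b b b b b B B   (applied B -> B B)
  Step 18: b b b b b b b b B B  =>  b b b b b b b b b B   (applied B -> b)
  Step 19: b b b b b b b b b B  =>  b b b b b b b b b b   (applied B -> b)
Final yield: b b b b b b b b b b
Total rewrite steps: 19

19


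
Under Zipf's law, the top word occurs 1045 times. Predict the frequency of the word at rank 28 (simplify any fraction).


Zipf's law: freq(rank) = f1 / rank
f1 = 1045, rank = 28
freq = 1045 / 28
GCD(1045, 28) = 1
Simplified: 1045/28

1045/28


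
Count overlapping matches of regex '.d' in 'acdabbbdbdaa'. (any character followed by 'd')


Pattern: .d means any character followed by 'd'.
Scanning 'acdabbbdbdaa' position-by-position:
  Pos 0: window 'ac' -> no
  Pos 1: window 'cd' -> MATCH
  Pos 2: window 'da' -> no
  Pos 3: window 'ab' -> no
  Pos 4: window 'bb' -> no
  Pos 5: window 'bb' -> no
  Pos 6: window 'bd' -> MATCH
  Pos 7: window 'db' -> no
  Pos 8: window 'bd' -> MATCH
  Pos 9: window 'da' -> no
  Pos 10: window 'aa' -> no
  Pos 11: window 'a' -> no
Total matches: 3

3


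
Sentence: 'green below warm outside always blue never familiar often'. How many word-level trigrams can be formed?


Word trigrams from [9] words:
  Trigram 1: (green below warm)
  Trigram 2: (below warm outside)
  Trigram 3: (warm outside always)
  Trigram 4: (outside always blue)
  Trigram 5: (always blue never)
  Trigram 6: (blue never familiar)
  Trigram 7: (never familiar often)
Total word trigrams: 9 - 2 = 7

7


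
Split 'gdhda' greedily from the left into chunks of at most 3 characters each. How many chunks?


'gdhda' has 5 characters.
Chunking with max size 3:
  Chunk 1: 'gdh' (positions 0-2)
  Chunk 2: 'da' (positions 3-4)
Total chunks: ceil(5 / 3) = 2

2


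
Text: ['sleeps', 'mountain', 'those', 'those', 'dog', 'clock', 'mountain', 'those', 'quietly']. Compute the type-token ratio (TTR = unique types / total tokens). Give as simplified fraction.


Tokens: 9
Unique types: ('clock', 'dog', 'mountain', 'quietly', 'sleeps', 'those') = 6
TTR = 6/9
Simplify: divide both by 3 -> 2/3
TTR = 2/3

2/3


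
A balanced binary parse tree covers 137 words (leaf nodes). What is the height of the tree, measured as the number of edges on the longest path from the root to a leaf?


In a balanced binary tree with n leaves the deepest leaf is ceil(log2(n)) edges below the root.
log2(137) = 7.0980
ceil(7.0980) = 8
height (edges) = 8

8


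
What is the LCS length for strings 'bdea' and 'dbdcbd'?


DP table for LCS of 'bdea' and 'dbdcbd':
       d  b  d  c  b  d
    0  0  0  0  0  0  0
  b 0  0  1  1  1  1  1
  d 0  1  1  2  2  2  2
  e 0  1  1  2  2  2  2
  a 0  1  1  2  2  2  2
LCS: 'bd'
LCS length = 2

2


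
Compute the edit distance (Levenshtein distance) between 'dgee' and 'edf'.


Building DP table for s1='dgee' (len 4) and s2='edf' (len 3):
       e  d  f
    0  1  2  3
  d 1  1  1  2
  g 2  2  2  2
  e 3  2  3  3
  e 4  3  3  4
Edit distance = dp[4][3] = 4

4


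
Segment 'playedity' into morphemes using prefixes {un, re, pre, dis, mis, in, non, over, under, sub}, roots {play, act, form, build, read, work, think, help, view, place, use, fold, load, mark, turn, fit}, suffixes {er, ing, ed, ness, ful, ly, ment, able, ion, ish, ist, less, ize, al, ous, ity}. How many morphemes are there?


Segmenting 'playedity' against the inventory:
  'play' -> root (morpheme 1)
  'ed' -> suffix (morpheme 2)
  'ity' -> suffix (morpheme 3)
Total morphemes: 3

3


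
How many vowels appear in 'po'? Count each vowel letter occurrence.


Scanning each character of 'po':
  Position 1: 'p' -> consonant (running count: 0)
  Position 2: 'o' -> vowel (running count: 1)
Total vowels: 1

1


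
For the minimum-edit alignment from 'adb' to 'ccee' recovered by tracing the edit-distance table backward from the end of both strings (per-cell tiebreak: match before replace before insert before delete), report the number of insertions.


Edit distance = 4. Backtracking from cell (3, 4) with preference match > replace > insert > delete,
then listing the resulting alignment 'adb' -> 'ccee' left to right:
  Step 1: insert 'c' [insertion #1]
  Step 2: replace a->c
  Step 3: replace d->e
  Step 4: replace b->e
Total insertions: 1

1


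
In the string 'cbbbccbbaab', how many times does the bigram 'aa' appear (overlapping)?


Scanning 'cbbbccbbaab' for bigram 'aa':
  Position 0: 'cb' -> no
  Position 1: 'bb' -> no
  Position 2: 'bb' -> no
  Position 3: 'bc' -> no
  Position 4: 'cc' -> no
  Position 5: 'cb' -> no
  Position 6: 'bb' -> no
  Position 7: 'ba' -> no
  Position 8: 'aa' -> MATCH
  Position 9: 'ab' -> no
Total matches: 1

1


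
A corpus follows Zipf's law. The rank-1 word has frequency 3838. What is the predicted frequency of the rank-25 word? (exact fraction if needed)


Zipf's law: freq(rank) = f1 / rank
f1 = 3838, rank = 25
freq = 3838 / 25
GCD(3838, 25) = 1
Simplified: 3838/25

3838/25


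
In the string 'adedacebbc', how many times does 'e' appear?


Scanning 'adedacebbc' for 'e':
  Position 2: 'e' -> MATCH (count: 1)
  Position 6: 'e' -> MATCH (count: 2)
Total occurrences of 'e': 2

2


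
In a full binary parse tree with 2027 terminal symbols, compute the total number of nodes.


Leaf nodes (terminals): 2027
Internal nodes = n - 1 = 2027 - 1 = 2026
Total = leaves + internal = 2027 + 2026 = 4053

4053


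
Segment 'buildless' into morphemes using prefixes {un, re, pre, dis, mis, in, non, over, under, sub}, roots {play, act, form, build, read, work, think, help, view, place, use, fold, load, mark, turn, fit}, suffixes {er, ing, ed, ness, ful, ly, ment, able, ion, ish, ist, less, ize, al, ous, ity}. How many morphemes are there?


Segmenting 'buildless' against the inventory:
  'build' -> root (morpheme 1)
  'less' -> suffix (morpheme 2)
Total morphemes: 2

2


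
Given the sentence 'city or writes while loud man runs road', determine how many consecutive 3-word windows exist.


Word trigrams from [8] words:
  Trigram 1: (city or writes)
  Trigram 2: (or writes while)
  Trigram 3: (writes while loud)
  Trigram 4: (while loud man)
  Trigram 5: (loud man runs)
  Trigram 6: (man runs road)
Total word trigrams: 8 - 2 = 6

6


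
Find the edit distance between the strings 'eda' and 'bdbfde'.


Building DP table for s1='eda' (len 3) and s2='bdbfde' (len 6):
       b  d  b  f  d  e
    0  1  2  3  4  5  6
  e 1  1  2  3  4  5  5
  d 2  2  1  2  3  4  5
  a 3  3  2  2  3  4  5
Edit distance = dp[3][6] = 5

5


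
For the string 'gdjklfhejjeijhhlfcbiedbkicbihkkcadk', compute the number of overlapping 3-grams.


String 'gdjklfhejjeijhhlfcbiedbkicbihkkcadk' has length L = 35.
Number of overlapping n-grams = L - n + 1
Substituting: 35 - 3 + 1 = 33

33


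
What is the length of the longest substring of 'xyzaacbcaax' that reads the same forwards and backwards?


Scanning 'xyzaacbcaax' for palindromic substrings.
Substring at positions 3-9: 'aacbcaa'.
Check: reverse('aacbcaa') = 'aacbcaa' -> palindrome confirmed.
Neighbouring characters ('z' / 'x') break symmetry, so it cannot extend further.
No longer palindromic substring exists; longest length = 7

7


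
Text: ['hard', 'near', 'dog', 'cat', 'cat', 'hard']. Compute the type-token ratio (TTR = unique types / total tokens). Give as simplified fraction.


Tokens: 6
Unique types: ('cat', 'dog', 'hard', 'near') = 4
TTR = 4/6
Simplify: divide both by 2 -> 2/3
TTR = 2/3

2/3


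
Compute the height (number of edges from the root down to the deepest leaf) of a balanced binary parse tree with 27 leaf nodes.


In a balanced binary tree with n leaves the deepest leaf is ceil(log2(n)) edges below the root.
log2(27) = 4.7549
ceil(4.7549) = 5
height (edges) = 5

5


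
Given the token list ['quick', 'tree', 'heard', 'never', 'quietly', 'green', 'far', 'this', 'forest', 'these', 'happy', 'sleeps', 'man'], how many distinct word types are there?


Listing all tokens and tracking unique types:
  Token 1: 'quick' -> NEW (unique so far: 1)
  Token 2: 'tree' -> NEW (unique so far: 2)
  Token 3: 'heard' -> NEW (unique so far: 3)
  Token 4: 'never' -> NEW (unique so far: 4)
  Token 5: 'quietly' -> NEW (unique so far: 5)
  Token 6: 'green' -> NEW (unique so far: 6)
  Token 7: 'far' -> NEW (unique so far: 7)
  Token 8: 'this' -> NEW (unique so far: 8)
  Token 9: 'forest' -> NEW (unique so far: 9)
  Token 10: 'these' -> NEW (unique so far: 10)
  Token 11: 'happy' -> NEW (unique so far: 11)
  Token 12: 'sleeps' -> NEW (unique so far: 12)
  Token 13: 'man' -> NEW (unique so far: 13)
Unique types: ('far', 'forest', 'green', 'happy', 'heard', 'man', 'never', 'quick', 'quietly', 'sleeps', 'these', 'this', 'tree')
Vocabulary size: 13

13
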